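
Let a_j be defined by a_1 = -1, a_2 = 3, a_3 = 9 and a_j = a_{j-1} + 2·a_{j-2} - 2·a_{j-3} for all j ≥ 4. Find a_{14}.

Step forward from the initial values:
a_4 = 17  a_5 = 29  a_6 = 45  …  a_{11} = 309  a_{12} = 437  a_{13} = 629  a_{14} = 885.

885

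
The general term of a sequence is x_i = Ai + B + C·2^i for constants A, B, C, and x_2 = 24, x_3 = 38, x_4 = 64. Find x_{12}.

12320

Plug in i = 2, 3, 4: 2A + B + 4C = 24; 3A + B + 8C = 38; 4A + B + 16C = 64.
Subtracting the first from the second: A + 4C = 14.
Subtracting the second from the third: A + 8C = 26.
Solving: C = 3, A = 2, then B = 8.
So x_i = 2·i + 8 + 3·2^i; at i=12 this is 12320.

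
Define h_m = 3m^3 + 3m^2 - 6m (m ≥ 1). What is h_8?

1680

h_8 = 3·8^3 + 3·8^2 - 6·8 = 1680.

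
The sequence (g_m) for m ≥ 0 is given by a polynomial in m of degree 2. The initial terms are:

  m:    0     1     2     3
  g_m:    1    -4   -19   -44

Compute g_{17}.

-1444

1st diffs: -5, -15, -25.
2nd diffs: -10, -10 (constant).
So g_m = -5m^2 + 1.
Evaluating at m = 17 gives g_{17} = -1444.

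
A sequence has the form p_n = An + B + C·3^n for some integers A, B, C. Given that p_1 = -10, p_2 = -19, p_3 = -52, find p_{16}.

-86093401

The three given values yield: A + B + 3C = -10; 2A + B + 9C = -19; 3A + B + 27C = -52.
Subtracting the first from the second: A + 6C = -9.
Subtracting the second from the third: A + 18C = -33.
Solving: C = -2, A = 3, then B = -7.
Hence p_{16} = 3·16 + (-7) + (-2)·43046721 = -86093401.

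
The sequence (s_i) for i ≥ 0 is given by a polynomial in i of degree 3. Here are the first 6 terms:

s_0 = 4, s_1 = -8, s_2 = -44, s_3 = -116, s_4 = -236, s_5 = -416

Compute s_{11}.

1st diffs: -12, -36, -72, -120, -180.
2nd diffs: -24, -36, -48, -60.
3rd diffs: -12, -12, -12 (constant).
So s_i = -2i^3 - 6i^2 - 4i + 4.
Evaluating at i = 11 gives s_{11} = -3428.

-3428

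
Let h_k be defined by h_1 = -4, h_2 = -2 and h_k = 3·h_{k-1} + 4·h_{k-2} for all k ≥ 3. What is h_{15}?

Compute successive terms:
h_3 = -22;  h_4 = -74;  h_5 = -310;  …;  h_{12} = -5033162;  h_{13} = -20132662;  h_{14} = -80530634;  h_{15} = -322122550.
(Characteristic roots are 4 and -1.)

-322122550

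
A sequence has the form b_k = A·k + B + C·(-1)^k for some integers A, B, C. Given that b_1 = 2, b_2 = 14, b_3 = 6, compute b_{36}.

82

At k = 1, 2, 3: A + B - C = 2; 2A + B + C = 14; 3A + B - C = 6.
Subtracting the first from the second: A + 2C = 12.
Subtracting the second from the third: A - 2C = -8.
Solving: C = 5, A = 2, then B = 5.
So b_k = 2·k + 5 + 5·(-1)^k; at k=36 this is 82.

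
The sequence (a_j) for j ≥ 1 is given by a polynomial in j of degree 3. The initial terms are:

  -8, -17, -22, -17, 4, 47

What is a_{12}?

1st diffs: -9, -5, 5, 21, 43.
2nd diffs: 4, 10, 16, 22.
3rd diffs: 6, 6, 6 (constant).
Newton forward-difference form: a_j = -8 + (-9)·C(j-1,1) + 4·C(j-1,2) + 6·C(j-1,3).
At j = 12: j-1 = 11, so a_{12} = -8 - 99 + 220 + 990 = 1103.

1103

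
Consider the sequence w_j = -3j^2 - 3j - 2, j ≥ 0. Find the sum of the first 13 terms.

Over j = 0..12: Σj = 78, Σj² = 650.
Total = (-3)·650 + (-3)·78 + (-2)·13 = -2210.

-2210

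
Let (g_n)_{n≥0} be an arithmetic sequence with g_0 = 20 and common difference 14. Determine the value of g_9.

146

g_n = 20 + (n - 0)·14.
g_9 = 20 + 9·14 = 146.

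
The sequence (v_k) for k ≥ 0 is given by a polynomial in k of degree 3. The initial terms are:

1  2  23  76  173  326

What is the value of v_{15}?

1st diffs: 1, 21, 53, 97, 153.
2nd diffs: 20, 32, 44, 56.
3rd diffs: 12, 12, 12 (constant).
Newton forward-difference form: v_k = 1 + 1·C(k,1) + 20·C(k,2) + 12·C(k,3).
At k = 15: k = 15, so v_{15} = 1 + 15 + 2100 + 5460 = 7576.

7576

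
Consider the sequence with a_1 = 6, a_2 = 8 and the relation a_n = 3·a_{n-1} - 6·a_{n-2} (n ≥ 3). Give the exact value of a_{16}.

Applying the relation repeatedly:
a_3 = -12, a_4 = -84, a_5 = -180, …, a_{13} = 8748, a_{14} = 556956, a_{15} = 1618380, a_{16} = 1513404.

1513404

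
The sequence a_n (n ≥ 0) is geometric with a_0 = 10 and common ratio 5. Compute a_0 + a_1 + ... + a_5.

39060

a_n = 10·5^(n-0).
S = 10·(5^6 - 1)/(5 - 1) = 10·(15625 - 1)/(4) = 39060.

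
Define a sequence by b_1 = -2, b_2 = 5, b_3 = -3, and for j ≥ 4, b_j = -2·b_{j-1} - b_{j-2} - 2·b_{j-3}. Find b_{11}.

Applying the relation repeatedly:
b_4 = 5; b_5 = -17; b_6 = 35; b_7 = -63; b_8 = 125; b_9 = -257; b_{10} = 515; b_{11} = -1023.

-1023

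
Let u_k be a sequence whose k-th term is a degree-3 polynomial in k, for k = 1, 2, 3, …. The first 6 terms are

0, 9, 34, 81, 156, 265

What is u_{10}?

1161

1st diffs: 9, 25, 47, 75, 109.
2nd diffs: 16, 22, 28, 34.
3rd diffs: 6, 6, 6 (constant).
Newton forward-difference form: u_k = 9·C(k-1,1) + 16·C(k-1,2) + 6·C(k-1,3).
At k = 10: k-1 = 9, so u_{10} = 81 + 576 + 504 = 1161.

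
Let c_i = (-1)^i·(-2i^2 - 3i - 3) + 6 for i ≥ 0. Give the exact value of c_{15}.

(-1)^15 = -1; -2i^2 - 3i - 3 at i=15 is -498; so c_{15} = 504.

504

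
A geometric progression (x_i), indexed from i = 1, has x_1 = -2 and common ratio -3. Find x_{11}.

-118098

x_i = (-2)·(-3)^(i-1).
x_{11} = (-2)·(-3)^10 = -118098.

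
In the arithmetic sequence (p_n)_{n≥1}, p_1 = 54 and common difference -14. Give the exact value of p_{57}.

p_n = 54 + (n - 1)·(-14).
p_{57} = 54 + 56·(-14) = -730.

-730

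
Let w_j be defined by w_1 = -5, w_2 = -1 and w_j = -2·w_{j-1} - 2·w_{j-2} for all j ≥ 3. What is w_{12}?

-352

Applying the relation repeatedly:
w_3 = 12;  w_4 = -22;  w_5 = 20;  w_6 = 4;  w_7 = -48;  w_8 = 88;  w_9 = -80;  w_{10} = -16;  w_{11} = 192;  w_{12} = -352.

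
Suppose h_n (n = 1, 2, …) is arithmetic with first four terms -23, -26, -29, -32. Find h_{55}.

-185

Common difference d = -3.
h_n = -23 + (n - 1)·(-3).
h_{55} = -23 + 54·(-3) = -185.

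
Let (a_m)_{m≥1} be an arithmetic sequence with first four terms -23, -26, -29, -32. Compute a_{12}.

Common difference d = -3.
a_m = -23 + (m - 1)·(-3).
a_{12} = -23 + 11·(-3) = -56.

-56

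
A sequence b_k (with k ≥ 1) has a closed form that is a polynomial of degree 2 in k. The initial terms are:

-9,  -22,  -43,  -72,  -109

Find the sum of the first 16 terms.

-6184

1st diffs: -13, -21, -29, -37.
2nd diffs: -8, -8, -8 (constant).
Newton forward-difference form: b_k = -9 + (-13)·C(k-1,1) + (-8)·C(k-1,2).
Continuing: …, -154, -207, -268, -337, …, b_{16} = -1044.
Summing k = 1..16 (16 terms) gives -6184.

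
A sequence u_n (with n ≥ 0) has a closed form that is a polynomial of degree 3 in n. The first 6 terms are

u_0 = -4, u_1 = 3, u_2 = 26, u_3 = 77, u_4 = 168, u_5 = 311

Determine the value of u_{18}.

12362

1st diffs: 7, 23, 51, 91, 143.
2nd diffs: 16, 28, 40, 52.
3rd diffs: 12, 12, 12 (constant).
So u_n = 2n^3 + 2n^2 + 3n - 4.
Evaluating at n = 18 gives u_{18} = 12362.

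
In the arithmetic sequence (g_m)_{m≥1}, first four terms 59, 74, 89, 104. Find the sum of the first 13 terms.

1937

Common difference d = 15.
g_m = 59 + (m - 1)·15.
g_{13} = 239; S = 13·(59 + 239)/2 = 1937.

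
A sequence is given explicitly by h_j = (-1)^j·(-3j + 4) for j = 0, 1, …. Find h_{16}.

(-1)^16 = 1; -3j + 4 at j=16 is -44; so h_{16} = -44.

-44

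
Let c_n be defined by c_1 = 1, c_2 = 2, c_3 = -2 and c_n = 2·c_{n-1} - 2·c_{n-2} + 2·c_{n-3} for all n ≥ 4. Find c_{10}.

-24

Step forward from the initial values:
c_4 = -6, c_5 = -4, c_6 = 0, c_7 = -4, c_8 = -16, c_9 = -24, c_{10} = -24.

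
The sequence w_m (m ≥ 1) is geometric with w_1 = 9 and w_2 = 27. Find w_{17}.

Common ratio r = 3.
w_m = 9·3^(m-1).
w_{17} = 9·3^16 = 387420489.

387420489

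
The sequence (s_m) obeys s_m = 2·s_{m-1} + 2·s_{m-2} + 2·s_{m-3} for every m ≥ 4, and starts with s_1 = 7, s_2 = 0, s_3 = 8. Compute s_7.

Step forward from the initial values:
s_4 = 30, s_5 = 76, s_6 = 228, s_7 = 668.

668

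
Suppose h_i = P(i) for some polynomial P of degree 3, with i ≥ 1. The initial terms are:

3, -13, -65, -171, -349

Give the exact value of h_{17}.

1st diffs: -16, -52, -106, -178.
2nd diffs: -36, -54, -72.
3rd diffs: -18, -18 (constant).
So h_i = -3i^3 + 5i + 1.
Evaluating at i = 17 gives h_{17} = -14653.

-14653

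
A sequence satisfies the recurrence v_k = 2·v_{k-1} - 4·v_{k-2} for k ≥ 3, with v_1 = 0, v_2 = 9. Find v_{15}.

73728

v_3 = 18, v_4 = 0, v_5 = -72, …, v_{12} = -9216, v_{13} = 0, v_{14} = 36864, v_{15} = 73728.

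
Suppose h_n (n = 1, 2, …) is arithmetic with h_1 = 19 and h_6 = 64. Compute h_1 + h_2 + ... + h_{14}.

1085

Common difference d = (64 - 19) / (6 - 1) = 9.
h_n = 19 + (n - 1)·9.
h_{14} = 136; S = 14·(19 + 136)/2 = 1085.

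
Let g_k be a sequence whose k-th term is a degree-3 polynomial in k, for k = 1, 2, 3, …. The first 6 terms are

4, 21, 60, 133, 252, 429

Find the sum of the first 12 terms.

1st diffs: 17, 39, 73, 119, 177.
2nd diffs: 22, 34, 46, 58.
3rd diffs: 12, 12, 12 (constant).
So g_k = 2k^3 - k^2 + 6k - 3.
Continuing: …, 676, 1005, 1428, 1957, …, g_{12} = 3381.
Summing k = 1..12 (12 terms) gives 11950.

11950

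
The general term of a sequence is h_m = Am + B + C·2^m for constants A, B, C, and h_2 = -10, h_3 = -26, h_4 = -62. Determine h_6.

The three given values yield: 2A + B + 4C = -10; 3A + B + 8C = -26; 4A + B + 16C = -62.
Subtracting the first from the second: A + 4C = -16.
Subtracting the second from the third: A + 8C = -36.
Solving: C = -5, A = 4, then B = 2.
So h_m = 4·m + 2 + (-5)·2^m; at m=6 this is -294.

-294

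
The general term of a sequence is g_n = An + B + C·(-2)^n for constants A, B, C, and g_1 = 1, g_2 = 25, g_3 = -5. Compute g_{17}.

Plug in n = 1, 2, 3: A + B - 2C = 1; 2A + B + 4C = 25; 3A + B - 8C = -5.
Subtracting the first from the second: A + 6C = 24.
Subtracting the second from the third: A - 12C = -30.
Solving: C = 3, A = 6, then B = 1.
Hence g_{17} = 6·17 + 1 + 3·(-131072) = -393113.

-393113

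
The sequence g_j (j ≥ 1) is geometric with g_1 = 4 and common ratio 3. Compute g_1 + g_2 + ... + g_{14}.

9565936

g_j = 4·3^(j-1).
S = 4·(3^14 - 1)/(3 - 1) = 4·(4782969 - 1)/(2) = 9565936.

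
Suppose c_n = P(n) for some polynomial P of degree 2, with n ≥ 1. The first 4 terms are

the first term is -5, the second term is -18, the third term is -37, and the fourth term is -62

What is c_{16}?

1st diffs: -13, -19, -25.
2nd diffs: -6, -6 (constant).
Newton forward-difference form: c_n = -5 + (-13)·C(n-1,1) + (-6)·C(n-1,2).
At n = 16: n-1 = 15, so c_{16} = -5 - 195 - 630 = -830.

-830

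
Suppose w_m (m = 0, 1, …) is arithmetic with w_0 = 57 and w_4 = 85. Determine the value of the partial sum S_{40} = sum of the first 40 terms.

7740

Common difference d = (85 - 57) / (4 - 0) = 7.
w_m = 57 + (m - 0)·7.
w_{39} = 330; S = 40·(57 + 330)/2 = 7740.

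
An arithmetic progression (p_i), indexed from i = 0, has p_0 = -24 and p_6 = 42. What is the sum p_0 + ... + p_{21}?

2013

Common difference d = (42 - (-24)) / (6 - 0) = 11.
p_i = -24 + (i - 0)·11.
p_{21} = 207; S = 22·(-24 + 207)/2 = 2013.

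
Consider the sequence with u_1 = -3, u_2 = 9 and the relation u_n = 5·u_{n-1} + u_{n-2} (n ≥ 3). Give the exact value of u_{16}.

u_3 = 42; u_4 = 219; u_5 = 1137; …; u_{13} = 600938517; u_{14} = 3120422769; u_{15} = 16203052362; u_{16} = 84135684579.

84135684579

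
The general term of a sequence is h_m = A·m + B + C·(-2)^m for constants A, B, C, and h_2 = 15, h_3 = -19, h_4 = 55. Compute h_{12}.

Write the equations: 2A + B + 4C = 15; 3A + B - 8C = -19; 4A + B + 16C = 55.
Subtracting the first from the second: A - 12C = -34.
Subtracting the second from the third: A + 24C = 74.
Solving: C = 3, A = 2, then B = -1.
So h_m = 2·m + (-1) + 3·(-2)^m; at m=12 this is 12311.

12311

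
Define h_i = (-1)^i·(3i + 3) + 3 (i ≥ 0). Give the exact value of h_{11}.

-33

(-1)^11 = -1; 3i + 3 at i=11 is 36; so h_{11} = -33.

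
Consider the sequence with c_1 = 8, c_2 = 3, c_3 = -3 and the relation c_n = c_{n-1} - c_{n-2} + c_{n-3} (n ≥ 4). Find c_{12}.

2

Compute successive terms:
c_4 = 2; c_5 = 8; c_6 = 3; c_7 = -3; c_8 = 2; c_9 = 8; c_{10} = 3; c_{11} = -3; c_{12} = 2.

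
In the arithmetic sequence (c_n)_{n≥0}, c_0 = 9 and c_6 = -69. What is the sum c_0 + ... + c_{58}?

Common difference d = (-69 - 9) / (6 - 0) = -13.
c_n = 9 + (n - 0)·(-13).
c_{58} = -745; S = 59·(9 + (-745))/2 = -21712.

-21712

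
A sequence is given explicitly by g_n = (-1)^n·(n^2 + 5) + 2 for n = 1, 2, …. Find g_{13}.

(-1)^13 = -1; n^2 + 5 at n=13 is 174; so g_{13} = -172.

-172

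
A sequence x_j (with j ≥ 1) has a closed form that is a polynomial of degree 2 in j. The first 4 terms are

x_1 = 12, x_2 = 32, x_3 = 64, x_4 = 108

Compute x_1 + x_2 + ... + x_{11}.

1st diffs: 20, 32, 44.
2nd diffs: 12, 12 (constant).
Newton forward-difference form: x_j = 12 + 20·C(j-1,1) + 12·C(j-1,2).
Continuing: …, 164, 232, 312, 404, …, x_{11} = 752.
Summing j = 1..11 (11 terms) gives 3212.

3212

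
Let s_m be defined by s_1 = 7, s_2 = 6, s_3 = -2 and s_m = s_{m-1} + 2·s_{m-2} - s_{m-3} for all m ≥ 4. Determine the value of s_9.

-40

Step forward from the initial values:
s_4 = 3, s_5 = -7, s_6 = 1, s_7 = -16, s_8 = -7, s_9 = -40.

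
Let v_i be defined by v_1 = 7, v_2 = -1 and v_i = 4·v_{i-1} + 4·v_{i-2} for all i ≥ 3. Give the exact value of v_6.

2224

Applying the relation repeatedly:
v_3 = 24  v_4 = 92  v_5 = 464  v_6 = 2224.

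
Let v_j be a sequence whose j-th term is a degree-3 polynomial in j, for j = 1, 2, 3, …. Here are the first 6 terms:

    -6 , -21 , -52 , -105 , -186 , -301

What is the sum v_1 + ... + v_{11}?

-5511

1st diffs: -15, -31, -53, -81, -115.
2nd diffs: -16, -22, -28, -34.
3rd diffs: -6, -6, -6 (constant).
Newton forward-difference form: v_j = -6 + (-15)·C(j-1,1) + (-16)·C(j-1,2) + (-6)·C(j-1,3).
Continuing: …, -456, -657, -910, -1221, …, v_{11} = -1596.
Summing j = 1..11 (11 terms) gives -5511.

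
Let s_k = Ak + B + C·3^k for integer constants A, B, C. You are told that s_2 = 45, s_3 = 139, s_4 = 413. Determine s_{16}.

215233661

At k = 2, 3, 4: 2A + B + 9C = 45; 3A + B + 27C = 139; 4A + B + 81C = 413.
Subtracting the first from the second: A + 18C = 94.
Subtracting the second from the third: A + 54C = 274.
Solving: C = 5, A = 4, then B = -8.
So s_k = 4·k + (-8) + 5·3^k; at k=16 this is 215233661.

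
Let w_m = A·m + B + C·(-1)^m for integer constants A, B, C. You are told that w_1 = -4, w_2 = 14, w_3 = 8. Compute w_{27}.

Write the equations: A + B - C = -4; 2A + B + C = 14; 3A + B - C = 8.
Subtracting the first from the second: A + 2C = 18.
Subtracting the second from the third: A - 2C = -6.
Solving: C = 6, A = 6, then B = -4.
So w_m = 6·m + (-4) + 6·(-1)^m; at m=27 this is 152.

152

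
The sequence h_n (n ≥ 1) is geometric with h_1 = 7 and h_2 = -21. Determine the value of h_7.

5103

Common ratio r = -3.
h_n = 7·(-3)^(n-1).
h_7 = 7·(-3)^6 = 5103.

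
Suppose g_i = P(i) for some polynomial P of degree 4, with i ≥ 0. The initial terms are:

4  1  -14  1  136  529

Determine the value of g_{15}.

83329

1st diffs: -3, -15, 15, 135, 393.
2nd diffs: -12, 30, 120, 258.
3rd diffs: 42, 90, 138.
4th diffs: 48, 48 (constant).
So g_i = 2i^4 - 5i^3 - 5i^2 + 5i + 4.
Evaluating at i = 15 gives g_{15} = 83329.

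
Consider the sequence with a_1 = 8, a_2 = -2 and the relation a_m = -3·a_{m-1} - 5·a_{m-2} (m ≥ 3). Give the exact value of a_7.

a_3 = -34, a_4 = 112, a_5 = -166, a_6 = -62, a_7 = 1016.

1016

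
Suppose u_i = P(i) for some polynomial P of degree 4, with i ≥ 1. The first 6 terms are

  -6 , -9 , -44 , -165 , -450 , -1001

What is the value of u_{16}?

1st diffs: -3, -35, -121, -285, -551.
2nd diffs: -32, -86, -164, -266.
3rd diffs: -54, -78, -102.
4th diffs: -24, -24 (constant).
Newton forward-difference form: u_i = -6 + (-3)·C(i-1,1) + (-32)·C(i-1,2) + (-54)·C(i-1,3) + (-24)·C(i-1,4).
At i = 16: i-1 = 15, so u_{16} = -6 - 45 - 3360 - 24570 - 32760 = -60741.

-60741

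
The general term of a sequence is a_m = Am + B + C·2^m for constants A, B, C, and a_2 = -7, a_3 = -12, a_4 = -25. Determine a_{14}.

Write the equations: 2A + B + 4C = -7; 3A + B + 8C = -12; 4A + B + 16C = -25.
Subtracting the first from the second: A + 4C = -5.
Subtracting the second from the third: A + 8C = -13.
Solving: C = -2, A = 3, then B = -5.
Therefore a_{14} = 42 + (-5) + (-2)·16384 = -32731.

-32731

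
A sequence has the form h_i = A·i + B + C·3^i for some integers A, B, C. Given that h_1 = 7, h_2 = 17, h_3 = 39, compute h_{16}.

43046785

The three given values yield: A + B + 3C = 7; 2A + B + 9C = 17; 3A + B + 27C = 39.
Subtracting the first from the second: A + 6C = 10.
Subtracting the second from the third: A + 18C = 22.
Solving: C = 1, A = 4, then B = 0.
Therefore h_{16} = 64 + 0 + 1·43046721 = 43046785.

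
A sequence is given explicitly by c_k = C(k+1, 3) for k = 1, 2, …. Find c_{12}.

C(13, 3) = 286, so c_{12} = 286.

286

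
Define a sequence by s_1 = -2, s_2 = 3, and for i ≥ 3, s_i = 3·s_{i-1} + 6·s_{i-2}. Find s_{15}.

Iterate the recurrence:
s_3 = -3, s_4 = 9, s_5 = 9, …, s_{12} = 496449, s_{13} = 2170233, s_{14} = 9489393, s_{15} = 41489577.

41489577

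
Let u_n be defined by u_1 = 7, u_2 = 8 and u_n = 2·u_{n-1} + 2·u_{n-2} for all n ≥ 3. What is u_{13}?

655168

Step forward from the initial values:
u_3 = 30;  u_4 = 76;  u_5 = 212;  …;  u_{10} = 32128;  u_{11} = 87776;  u_{12} = 239808;  u_{13} = 655168.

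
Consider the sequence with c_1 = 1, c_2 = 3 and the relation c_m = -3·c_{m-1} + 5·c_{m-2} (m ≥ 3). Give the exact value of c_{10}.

Step forward from the initial values:
c_3 = -4;  c_4 = 27;  c_5 = -101;  c_6 = 438;  c_7 = -1819;  c_8 = 7647;  c_9 = -32036;  c_{10} = 134343.

134343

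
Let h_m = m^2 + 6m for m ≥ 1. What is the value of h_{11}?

187

h_{11} = 1·11^2 + 6·11 = 187.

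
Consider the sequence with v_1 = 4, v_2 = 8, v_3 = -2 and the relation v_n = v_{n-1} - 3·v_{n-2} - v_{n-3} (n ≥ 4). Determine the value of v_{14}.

-10492

Compute successive terms:
v_4 = -30; v_5 = -32; v_6 = 60; …; v_{11} = 822; v_{12} = 4042; v_{13} = 2456; v_{14} = -10492.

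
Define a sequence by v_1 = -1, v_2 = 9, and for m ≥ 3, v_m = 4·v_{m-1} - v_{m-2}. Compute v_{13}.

19532759

Applying the relation repeatedly:
v_3 = 37  v_4 = 139  v_5 = 519  …  v_{10} = 375769  v_{11} = 1402389  v_{12} = 5233787  v_{13} = 19532759.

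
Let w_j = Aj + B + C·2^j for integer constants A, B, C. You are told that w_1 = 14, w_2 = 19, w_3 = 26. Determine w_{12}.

4141

The three given values yield: A + B + 2C = 14; 2A + B + 4C = 19; 3A + B + 8C = 26.
Subtracting the first from the second: A + 2C = 5.
Subtracting the second from the third: A + 4C = 7.
Solving: C = 1, A = 3, then B = 9.
Hence w_{12} = 3·12 + 9 + 1·4096 = 4141.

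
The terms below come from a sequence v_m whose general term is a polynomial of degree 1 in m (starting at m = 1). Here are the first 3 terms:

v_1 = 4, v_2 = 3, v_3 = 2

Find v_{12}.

1st diffs: -1, -1 (constant).
So v_m = -m + 5.
Evaluating at m = 12 gives v_{12} = -7.

-7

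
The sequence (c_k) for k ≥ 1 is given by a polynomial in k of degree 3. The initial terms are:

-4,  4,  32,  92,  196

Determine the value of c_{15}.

1st diffs: 8, 28, 60, 104.
2nd diffs: 20, 32, 44.
3rd diffs: 12, 12 (constant).
So c_k = 2k^3 - 2k^2 - 4.
Evaluating at k = 15 gives c_{15} = 6296.

6296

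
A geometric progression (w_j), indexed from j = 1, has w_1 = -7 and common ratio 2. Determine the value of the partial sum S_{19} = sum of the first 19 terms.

w_j = (-7)·2^(j-1).
S = (-7)·(2^19 - 1)/(2 - 1) = (-7)·(524288 - 1)/(1) = -3670009.

-3670009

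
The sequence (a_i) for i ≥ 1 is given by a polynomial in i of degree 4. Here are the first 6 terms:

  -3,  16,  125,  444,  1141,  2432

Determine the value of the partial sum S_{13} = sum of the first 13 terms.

1st diffs: 19, 109, 319, 697, 1291.
2nd diffs: 90, 210, 378, 594.
3rd diffs: 120, 168, 216.
4th diffs: 48, 48 (constant).
Newton forward-difference form: a_i = -3 + 19·C(i-1,1) + 90·C(i-1,2) + 120·C(i-1,3) + 48·C(i-1,4).
Continuing: …, 4581, 7900, 12749, 19536, …, a_{13} = 56325.
Summing i = 1..13 (13 terms) gives 174759.

174759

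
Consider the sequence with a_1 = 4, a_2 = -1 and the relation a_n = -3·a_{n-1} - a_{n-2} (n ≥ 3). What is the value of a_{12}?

Compute successive terms:
a_3 = -1;  a_4 = 4;  a_5 = -11;  a_6 = 29;  a_7 = -76;  a_8 = 199;  a_9 = -521;  a_{10} = 1364;  a_{11} = -3571;  a_{12} = 9349.

9349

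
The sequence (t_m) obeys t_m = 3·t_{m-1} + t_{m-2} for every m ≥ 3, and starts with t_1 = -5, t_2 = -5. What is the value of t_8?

-7745

Step forward from the initial values:
t_3 = -20, t_4 = -65, t_5 = -215, t_6 = -710, t_7 = -2345, t_8 = -7745.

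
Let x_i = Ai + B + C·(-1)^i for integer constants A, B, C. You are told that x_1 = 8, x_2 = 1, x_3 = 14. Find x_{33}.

104

At i = 1, 2, 3: A + B - C = 8; 2A + B + C = 1; 3A + B - C = 14.
Subtracting the first from the second: A + 2C = -7.
Subtracting the second from the third: A - 2C = 13.
Solving: C = -5, A = 3, then B = 0.
Hence x_{33} = 3·33 + 0 + (-5)·(-1) = 104.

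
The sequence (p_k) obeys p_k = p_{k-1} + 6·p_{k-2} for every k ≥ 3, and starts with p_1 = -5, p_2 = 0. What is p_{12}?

-348150

Compute successive terms:
p_3 = -30; p_4 = -30; p_5 = -210; p_6 = -390; p_7 = -1650; p_8 = -3990; p_9 = -13890; p_{10} = -37830; p_{11} = -121170; p_{12} = -348150.
(Characteristic roots are 3 and -2.)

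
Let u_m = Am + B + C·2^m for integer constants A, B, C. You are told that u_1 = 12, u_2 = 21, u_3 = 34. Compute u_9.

At m = 1, 2, 3: A + B + 2C = 12; 2A + B + 4C = 21; 3A + B + 8C = 34.
Subtracting the first from the second: A + 2C = 9.
Subtracting the second from the third: A + 4C = 13.
Solving: C = 2, A = 5, then B = 3.
Therefore u_9 = 45 + 3 + 2·512 = 1072.

1072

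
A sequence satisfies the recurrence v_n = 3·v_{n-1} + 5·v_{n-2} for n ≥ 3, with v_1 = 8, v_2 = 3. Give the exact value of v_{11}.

Iterate the recurrence:
v_3 = 49; v_4 = 162; v_5 = 731; v_6 = 3003; v_7 = 12664; v_8 = 53007; v_9 = 222341; v_{10} = 932058; v_{11} = 3907879.

3907879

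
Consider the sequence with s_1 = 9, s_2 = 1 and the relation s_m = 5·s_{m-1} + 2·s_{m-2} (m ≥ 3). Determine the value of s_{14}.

Step forward from the initial values:
s_3 = 23;  s_4 = 117;  s_5 = 631;  …;  s_{11} = 15166063;  s_{12} = 81476357;  s_{13} = 437713911;  s_{14} = 2351522269.

2351522269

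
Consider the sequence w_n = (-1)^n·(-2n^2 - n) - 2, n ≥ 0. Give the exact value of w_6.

(-1)^6 = 1; -2n^2 - n at n=6 is -78; so w_6 = -80.

-80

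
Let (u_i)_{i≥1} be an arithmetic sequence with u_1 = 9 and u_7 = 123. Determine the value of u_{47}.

883

Common difference d = (123 - 9) / (7 - 1) = 19.
u_i = 9 + (i - 1)·19.
u_{47} = 9 + 46·19 = 883.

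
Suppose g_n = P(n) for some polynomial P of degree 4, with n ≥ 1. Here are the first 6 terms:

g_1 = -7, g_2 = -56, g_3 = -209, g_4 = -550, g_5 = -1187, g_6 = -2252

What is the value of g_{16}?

-82642

1st diffs: -49, -153, -341, -637, -1065.
2nd diffs: -104, -188, -296, -428.
3rd diffs: -84, -108, -132.
4th diffs: -24, -24 (constant).
So g_n = -n^4 - 4n^3 - 3n^2 + 3n - 2.
Evaluating at n = 16 gives g_{16} = -82642.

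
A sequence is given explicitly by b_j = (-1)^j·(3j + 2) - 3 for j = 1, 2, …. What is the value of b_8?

23

(-1)^8 = 1; 3j + 2 at j=8 is 26; so b_8 = 23.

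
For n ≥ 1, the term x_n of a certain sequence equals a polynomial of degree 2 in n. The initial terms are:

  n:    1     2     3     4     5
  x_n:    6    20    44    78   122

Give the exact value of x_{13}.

834

1st diffs: 14, 24, 34, 44.
2nd diffs: 10, 10, 10 (constant).
Newton forward-difference form: x_n = 6 + 14·C(n-1,1) + 10·C(n-1,2).
At n = 13: n-1 = 12, so x_{13} = 6 + 168 + 660 = 834.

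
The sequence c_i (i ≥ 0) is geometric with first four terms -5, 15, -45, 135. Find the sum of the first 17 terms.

Common ratio r = -3.
c_i = (-5)·(-3)^(i-0).
S = (-5)·((-3)^17 - 1)/(-3 - 1) = (-5)·(-129140163 - 1)/(-4) = -161425205.

-161425205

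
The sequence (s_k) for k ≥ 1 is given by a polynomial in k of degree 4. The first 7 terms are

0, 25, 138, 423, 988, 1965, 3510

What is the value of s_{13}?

1st diffs: 25, 113, 285, 565, 977, 1545.
2nd diffs: 88, 172, 280, 412, 568.
3rd diffs: 84, 108, 132, 156.
4th diffs: 24, 24, 24 (constant).
So s_k = k^4 + 4k^3 - 5k^2 - 3k + 3.
Evaluating at k = 13 gives s_{13} = 36468.

36468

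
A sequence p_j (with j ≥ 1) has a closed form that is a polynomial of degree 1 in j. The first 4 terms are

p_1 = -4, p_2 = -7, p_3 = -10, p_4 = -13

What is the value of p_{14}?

-43

1st diffs: -3, -3, -3 (constant).
So p_j = -3j - 1.
Evaluating at j = 14 gives p_{14} = -43.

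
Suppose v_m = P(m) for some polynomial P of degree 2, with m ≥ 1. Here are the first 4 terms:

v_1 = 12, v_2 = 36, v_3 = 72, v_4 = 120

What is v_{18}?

2052

1st diffs: 24, 36, 48.
2nd diffs: 12, 12 (constant).
Newton forward-difference form: v_m = 12 + 24·C(m-1,1) + 12·C(m-1,2).
At m = 18: m-1 = 17, so v_{18} = 12 + 408 + 1632 = 2052.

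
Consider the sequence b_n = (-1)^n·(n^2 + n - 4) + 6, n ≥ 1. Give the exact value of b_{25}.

(-1)^25 = -1; n^2 + n - 4 at n=25 is 646; so b_{25} = -640.

-640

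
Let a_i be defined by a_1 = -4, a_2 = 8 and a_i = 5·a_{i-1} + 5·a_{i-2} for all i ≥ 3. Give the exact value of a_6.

Applying the relation repeatedly:
a_3 = 20  a_4 = 140  a_5 = 800  a_6 = 4700.

4700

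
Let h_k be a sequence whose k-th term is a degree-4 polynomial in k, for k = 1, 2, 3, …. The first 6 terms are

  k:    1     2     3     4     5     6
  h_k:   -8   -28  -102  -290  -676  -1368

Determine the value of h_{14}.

-38800

1st diffs: -20, -74, -188, -386, -692.
2nd diffs: -54, -114, -198, -306.
3rd diffs: -60, -84, -108.
4th diffs: -24, -24 (constant).
So h_k = -k^4 - 2k^2 + k - 6.
Evaluating at k = 14 gives h_{14} = -38800.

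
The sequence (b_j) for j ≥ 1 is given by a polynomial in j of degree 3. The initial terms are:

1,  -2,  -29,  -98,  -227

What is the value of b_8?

1st diffs: -3, -27, -69, -129.
2nd diffs: -24, -42, -60.
3rd diffs: -18, -18 (constant).
Newton forward-difference form: b_j = 1 + (-3)·C(j-1,1) + (-24)·C(j-1,2) + (-18)·C(j-1,3).
At j = 8: j-1 = 7, so b_8 = 1 - 21 - 504 - 630 = -1154.

-1154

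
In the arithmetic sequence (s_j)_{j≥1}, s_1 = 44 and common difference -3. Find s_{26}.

s_j = 44 + (j - 1)·(-3).
s_{26} = 44 + 25·(-3) = -31.

-31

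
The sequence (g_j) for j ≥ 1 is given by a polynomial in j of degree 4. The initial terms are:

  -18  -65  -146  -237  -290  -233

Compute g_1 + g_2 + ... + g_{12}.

20090

1st diffs: -47, -81, -91, -53, 57.
2nd diffs: -34, -10, 38, 110.
3rd diffs: 24, 48, 72.
4th diffs: 24, 24 (constant).
Newton forward-difference form: g_j = -18 + (-47)·C(j-1,1) + (-34)·C(j-1,2) + 24·C(j-1,3) + 24·C(j-1,4).
Continuing: …, 30, 619, 1678, 3375, …, g_{12} = 9475.
Summing j = 1..12 (12 terms) gives 20090.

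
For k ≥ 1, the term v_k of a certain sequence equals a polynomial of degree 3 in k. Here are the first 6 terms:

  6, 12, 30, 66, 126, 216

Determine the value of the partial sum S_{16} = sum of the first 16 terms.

18456

1st diffs: 6, 18, 36, 60, 90.
2nd diffs: 12, 18, 24, 30.
3rd diffs: 6, 6, 6 (constant).
Newton forward-difference form: v_k = 6 + 6·C(k-1,1) + 12·C(k-1,2) + 6·C(k-1,3).
Continuing: …, 342, 510, 726, 996, …, v_{16} = 4086.
Summing k = 1..16 (16 terms) gives 18456.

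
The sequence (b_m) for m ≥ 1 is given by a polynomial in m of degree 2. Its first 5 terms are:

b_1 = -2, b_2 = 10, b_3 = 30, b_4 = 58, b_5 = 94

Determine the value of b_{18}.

1st diffs: 12, 20, 28, 36.
2nd diffs: 8, 8, 8 (constant).
Newton forward-difference form: b_m = -2 + 12·C(m-1,1) + 8·C(m-1,2).
At m = 18: m-1 = 17, so b_{18} = -2 + 204 + 1088 = 1290.

1290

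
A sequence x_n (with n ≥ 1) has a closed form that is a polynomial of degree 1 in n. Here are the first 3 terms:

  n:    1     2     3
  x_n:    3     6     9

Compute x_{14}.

1st diffs: 3, 3 (constant).
So x_n = 3n.
Evaluating at n = 14 gives x_{14} = 42.

42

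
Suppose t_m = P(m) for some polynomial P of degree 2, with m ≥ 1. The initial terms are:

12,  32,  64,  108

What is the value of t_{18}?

1984

1st diffs: 20, 32, 44.
2nd diffs: 12, 12 (constant).
So t_m = 6m^2 + 2m + 4.
Evaluating at m = 18 gives t_{18} = 1984.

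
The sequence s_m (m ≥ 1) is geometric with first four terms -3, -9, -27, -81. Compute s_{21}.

-10460353203

Common ratio r = 3.
s_m = (-3)·3^(m-1).
s_{21} = (-3)·3^20 = -10460353203.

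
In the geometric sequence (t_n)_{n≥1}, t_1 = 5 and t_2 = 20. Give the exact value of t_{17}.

Common ratio r = 4.
t_n = 5·4^(n-1).
t_{17} = 5·4^16 = 21474836480.

21474836480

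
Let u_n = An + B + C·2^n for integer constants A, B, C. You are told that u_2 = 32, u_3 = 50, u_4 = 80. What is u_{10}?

3140

Plug in n = 2, 3, 4: 2A + B + 4C = 32; 3A + B + 8C = 50; 4A + B + 16C = 80.
Subtracting the first from the second: A + 4C = 18.
Subtracting the second from the third: A + 8C = 30.
Solving: C = 3, A = 6, then B = 8.
Hence u_{10} = 6·10 + 8 + 3·1024 = 3140.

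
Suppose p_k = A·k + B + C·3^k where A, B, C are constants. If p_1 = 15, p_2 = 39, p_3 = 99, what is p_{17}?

Write the equations: A + B + 3C = 15; 2A + B + 9C = 39; 3A + B + 27C = 99.
Subtracting the first from the second: A + 6C = 24.
Subtracting the second from the third: A + 18C = 60.
Solving: C = 3, A = 6, then B = 0.
Therefore p_{17} = 102 + 0 + 3·129140163 = 387420591.

387420591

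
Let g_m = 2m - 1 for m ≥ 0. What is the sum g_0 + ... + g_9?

80

Over m = 0..9: Σm = 45.
Total = (2)·45 + (-1)·10 = 80.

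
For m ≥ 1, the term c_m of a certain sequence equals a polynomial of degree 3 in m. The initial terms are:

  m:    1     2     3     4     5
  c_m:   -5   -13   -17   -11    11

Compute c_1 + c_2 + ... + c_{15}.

1st diffs: -8, -4, 6, 22.
2nd diffs: 4, 10, 16.
3rd diffs: 6, 6 (constant).
Newton forward-difference form: c_m = -5 + (-8)·C(m-1,1) + 4·C(m-1,2) + 6·C(m-1,3).
Continuing: …, 55, 127, 233, 379, …, c_{15} = 2431.
Summing m = 1..15 (15 terms) gives 9095.

9095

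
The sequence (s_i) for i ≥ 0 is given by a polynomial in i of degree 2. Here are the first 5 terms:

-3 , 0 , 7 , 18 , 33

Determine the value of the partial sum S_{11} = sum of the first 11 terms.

1st diffs: 3, 7, 11, 15.
2nd diffs: 4, 4, 4 (constant).
Newton forward-difference form: s_i = -3 + 3·C(i,1) + 4·C(i,2).
Continuing: …, 52, 75, 102, 133, …, s_{10} = 207.
Summing i = 0..10 (11 terms) gives 792.

792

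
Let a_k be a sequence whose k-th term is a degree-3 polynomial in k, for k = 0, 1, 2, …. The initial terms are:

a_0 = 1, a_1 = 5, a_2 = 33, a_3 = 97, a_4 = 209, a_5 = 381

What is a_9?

1909

1st diffs: 4, 28, 64, 112, 172.
2nd diffs: 24, 36, 48, 60.
3rd diffs: 12, 12, 12 (constant).
Newton forward-difference form: a_k = 1 + 4·C(k,1) + 24·C(k,2) + 12·C(k,3).
At k = 9: k = 9, so a_9 = 1 + 36 + 864 + 1008 = 1909.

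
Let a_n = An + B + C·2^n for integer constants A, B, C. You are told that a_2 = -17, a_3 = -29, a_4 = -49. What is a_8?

At n = 2, 3, 4: 2A + B + 4C = -17; 3A + B + 8C = -29; 4A + B + 16C = -49.
Subtracting the first from the second: A + 4C = -12.
Subtracting the second from the third: A + 8C = -20.
Solving: C = -2, A = -4, then B = -1.
So a_n = -4·n + (-1) + (-2)·2^n; at n=8 this is -545.

-545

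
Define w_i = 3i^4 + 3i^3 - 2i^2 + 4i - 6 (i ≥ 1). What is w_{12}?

67146

w_{12} = 3·12^4 + 3·12^3 - 2·12^2 + 4·12 - 6 = 67146.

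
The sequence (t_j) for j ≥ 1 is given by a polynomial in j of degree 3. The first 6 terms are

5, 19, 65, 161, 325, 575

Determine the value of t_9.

1st diffs: 14, 46, 96, 164, 250.
2nd diffs: 32, 50, 68, 86.
3rd diffs: 18, 18, 18 (constant).
So t_j = 3j^3 - 2j^2 - j + 5.
Evaluating at j = 9 gives t_9 = 2021.

2021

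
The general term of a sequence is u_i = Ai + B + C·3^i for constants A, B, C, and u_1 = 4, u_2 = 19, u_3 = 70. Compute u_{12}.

1594285

Write the equations: A + B + 3C = 4; 2A + B + 9C = 19; 3A + B + 27C = 70.
Subtracting the first from the second: A + 6C = 15.
Subtracting the second from the third: A + 18C = 51.
Solving: C = 3, A = -3, then B = -2.
Hence u_{12} = -3·12 + (-2) + 3·531441 = 1594285.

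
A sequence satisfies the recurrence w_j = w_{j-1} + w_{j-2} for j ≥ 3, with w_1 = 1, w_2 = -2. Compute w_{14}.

-322

Compute successive terms:
w_3 = -1  w_4 = -3  w_5 = -4  …  w_{11} = -76  w_{12} = -123  w_{13} = -199  w_{14} = -322.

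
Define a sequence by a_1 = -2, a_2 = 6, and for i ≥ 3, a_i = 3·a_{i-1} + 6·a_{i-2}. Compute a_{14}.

Step forward from the initial values:
a_3 = 6;  a_4 = 54;  a_5 = 198;  …;  a_{11} = 1446822;  a_{12} = 6326262;  a_{13} = 27659718;  a_{14} = 120936726.

120936726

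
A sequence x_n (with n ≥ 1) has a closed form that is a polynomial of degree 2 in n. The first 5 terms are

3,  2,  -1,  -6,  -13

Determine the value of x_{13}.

1st diffs: -1, -3, -5, -7.
2nd diffs: -2, -2, -2 (constant).
So x_n = -n^2 + 2n + 2.
Evaluating at n = 13 gives x_{13} = -141.

-141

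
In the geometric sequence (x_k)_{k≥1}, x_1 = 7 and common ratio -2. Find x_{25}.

117440512

x_k = 7·(-2)^(k-1).
x_{25} = 7·(-2)^24 = 117440512.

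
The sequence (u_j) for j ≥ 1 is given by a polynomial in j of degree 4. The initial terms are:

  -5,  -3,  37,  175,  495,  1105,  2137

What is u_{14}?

37305

1st diffs: 2, 40, 138, 320, 610, 1032.
2nd diffs: 38, 98, 182, 290, 422.
3rd diffs: 60, 84, 108, 132.
4th diffs: 24, 24, 24 (constant).
Newton forward-difference form: u_j = -5 + 2·C(j-1,1) + 38·C(j-1,2) + 60·C(j-1,3) + 24·C(j-1,4).
At j = 14: j-1 = 13, so u_{14} = -5 + 26 + 2964 + 17160 + 17160 = 37305.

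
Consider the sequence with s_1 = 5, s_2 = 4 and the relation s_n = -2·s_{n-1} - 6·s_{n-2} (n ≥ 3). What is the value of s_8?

2608

Compute successive terms:
s_3 = -38, s_4 = 52, s_5 = 124, s_6 = -560, s_7 = 376, s_8 = 2608.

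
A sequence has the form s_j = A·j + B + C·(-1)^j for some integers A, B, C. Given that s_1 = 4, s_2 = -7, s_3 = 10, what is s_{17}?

Write the equations: A + B - C = 4; 2A + B + C = -7; 3A + B - C = 10.
Subtracting the first from the second: A + 2C = -11.
Subtracting the second from the third: A - 2C = 17.
Solving: C = -7, A = 3, then B = -6.
Hence s_{17} = 3·17 + (-6) + (-7)·(-1) = 52.

52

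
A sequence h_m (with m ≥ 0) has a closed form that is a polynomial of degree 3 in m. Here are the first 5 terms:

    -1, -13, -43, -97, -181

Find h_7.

-673

1st diffs: -12, -30, -54, -84.
2nd diffs: -18, -24, -30.
3rd diffs: -6, -6 (constant).
So h_m = -m^3 - 6m^2 - 5m - 1.
Evaluating at m = 7 gives h_7 = -673.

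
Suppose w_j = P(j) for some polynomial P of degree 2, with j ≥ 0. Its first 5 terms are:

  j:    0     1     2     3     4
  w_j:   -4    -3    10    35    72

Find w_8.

1st diffs: 1, 13, 25, 37.
2nd diffs: 12, 12, 12 (constant).
Newton forward-difference form: w_j = -4 + 1·C(j,1) + 12·C(j,2).
At j = 8: j = 8, so w_8 = -4 + 8 + 336 = 340.

340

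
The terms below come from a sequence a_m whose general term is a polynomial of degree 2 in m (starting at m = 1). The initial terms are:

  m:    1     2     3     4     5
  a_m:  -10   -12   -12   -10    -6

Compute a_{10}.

44

1st diffs: -2, 0, 2, 4.
2nd diffs: 2, 2, 2 (constant).
Newton forward-difference form: a_m = -10 + (-2)·C(m-1,1) + 2·C(m-1,2).
At m = 10: m-1 = 9, so a_{10} = -10 - 18 + 72 = 44.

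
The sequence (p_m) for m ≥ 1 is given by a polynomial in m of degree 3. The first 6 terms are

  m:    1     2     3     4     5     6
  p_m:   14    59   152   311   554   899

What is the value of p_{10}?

1st diffs: 45, 93, 159, 243, 345.
2nd diffs: 48, 66, 84, 102.
3rd diffs: 18, 18, 18 (constant).
Newton forward-difference form: p_m = 14 + 45·C(m-1,1) + 48·C(m-1,2) + 18·C(m-1,3).
At m = 10: m-1 = 9, so p_{10} = 14 + 405 + 1728 + 1512 = 3659.

3659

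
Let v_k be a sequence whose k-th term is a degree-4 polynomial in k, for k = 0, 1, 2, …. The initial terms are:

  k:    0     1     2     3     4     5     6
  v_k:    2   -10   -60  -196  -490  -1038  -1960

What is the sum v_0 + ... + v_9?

1st diffs: -12, -50, -136, -294, -548, -922.
2nd diffs: -38, -86, -158, -254, -374.
3rd diffs: -48, -72, -96, -120.
4th diffs: -24, -24, -24 (constant).
So v_k = -k^4 - 2k^3 - 6k^2 - 3k + 2.
Continuing: -3400, -5526, -8530.
Summing k = 0..9 (10 terms) gives -21208.

-21208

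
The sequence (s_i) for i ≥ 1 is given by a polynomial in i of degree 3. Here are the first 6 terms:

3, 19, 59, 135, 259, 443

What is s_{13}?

1st diffs: 16, 40, 76, 124, 184.
2nd diffs: 24, 36, 48, 60.
3rd diffs: 12, 12, 12 (constant).
Newton forward-difference form: s_i = 3 + 16·C(i-1,1) + 24·C(i-1,2) + 12·C(i-1,3).
At i = 13: i-1 = 12, so s_{13} = 3 + 192 + 1584 + 2640 = 4419.

4419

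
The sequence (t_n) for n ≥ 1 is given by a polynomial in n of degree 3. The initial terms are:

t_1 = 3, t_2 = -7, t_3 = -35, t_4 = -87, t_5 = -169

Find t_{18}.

-6695

1st diffs: -10, -28, -52, -82.
2nd diffs: -18, -24, -30.
3rd diffs: -6, -6 (constant).
Newton forward-difference form: t_n = 3 + (-10)·C(n-1,1) + (-18)·C(n-1,2) + (-6)·C(n-1,3).
At n = 18: n-1 = 17, so t_{18} = 3 - 170 - 2448 - 4080 = -6695.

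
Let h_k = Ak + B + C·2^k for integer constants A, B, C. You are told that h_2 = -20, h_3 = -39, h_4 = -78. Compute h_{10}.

Plug in k = 2, 3, 4: 2A + B + 4C = -20; 3A + B + 8C = -39; 4A + B + 16C = -78.
Subtracting the first from the second: A + 4C = -19.
Subtracting the second from the third: A + 8C = -39.
Solving: C = -5, A = 1, then B = -2.
Therefore h_{10} = 10 + (-2) + (-5)·1024 = -5112.

-5112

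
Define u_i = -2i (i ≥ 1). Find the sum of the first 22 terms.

Over i = 1..22: Σi = 253.
Total = (-2)·253 = -506.

-506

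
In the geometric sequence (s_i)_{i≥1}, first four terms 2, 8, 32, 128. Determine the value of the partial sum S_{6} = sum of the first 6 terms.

Common ratio r = 4.
s_i = 2·4^(i-1).
S = 2·(4^6 - 1)/(4 - 1) = 2·(4096 - 1)/(3) = 2730.

2730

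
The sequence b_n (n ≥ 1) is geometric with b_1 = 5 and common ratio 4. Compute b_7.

b_n = 5·4^(n-1).
b_7 = 5·4^6 = 20480.

20480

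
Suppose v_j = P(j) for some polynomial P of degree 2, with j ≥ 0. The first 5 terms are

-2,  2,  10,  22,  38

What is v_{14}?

1st diffs: 4, 8, 12, 16.
2nd diffs: 4, 4, 4 (constant).
Newton forward-difference form: v_j = -2 + 4·C(j,1) + 4·C(j,2).
At j = 14: j = 14, so v_{14} = -2 + 56 + 364 = 418.

418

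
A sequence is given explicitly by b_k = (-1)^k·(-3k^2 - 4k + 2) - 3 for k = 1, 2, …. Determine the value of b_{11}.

402

(-1)^11 = -1; -3k^2 - 4k + 2 at k=11 is -405; so b_{11} = 402.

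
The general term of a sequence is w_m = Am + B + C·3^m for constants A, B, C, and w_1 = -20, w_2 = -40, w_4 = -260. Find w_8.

Plug in m = 1, 2, 4: A + B + 3C = -20; 2A + B + 9C = -40; 4A + B + 81C = -260.
Subtracting the first from the second: A + 6C = -20.
Subtracting the second from the third: 2A + 72C = -220.
Solving: C = -3, A = -2, then B = -9.
So w_m = -2·m + (-9) + (-3)·3^m; at m=8 this is -19708.

-19708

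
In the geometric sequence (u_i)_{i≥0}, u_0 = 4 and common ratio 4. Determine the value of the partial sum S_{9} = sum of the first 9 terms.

349524

u_i = 4·4^(i-0).
S = 4·(4^9 - 1)/(4 - 1) = 4·(262144 - 1)/(3) = 349524.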